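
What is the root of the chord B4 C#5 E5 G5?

The distinct letter names are B, C#, E, G. Arranged as a stack of thirds they read C#–E–G–B, so C# is the root (a C# half-diminished seventh chord).

C#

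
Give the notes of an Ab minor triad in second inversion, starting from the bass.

Eb, Ab, Cb

The chord tones are Ab–Cb–Eb. With the fifth (Eb) lowest for second inversion: Eb, Ab, Cb.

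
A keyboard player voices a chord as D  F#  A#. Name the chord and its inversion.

The distinct note names are D, F#, A#. Stacked in thirds they read D–F#–A#, which is an augmented triad on D.
The lowest note is D, the root of the chord, so this is root position (figured bass 5/3).

D augmented, root position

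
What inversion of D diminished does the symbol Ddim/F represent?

first inversion

Ddim/F means D diminished with F in the bass. F is the third of D diminished (D–F–Ab), so this is first inversion.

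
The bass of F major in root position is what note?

F major is F–A–C. Root position places the root in the bass: F.

F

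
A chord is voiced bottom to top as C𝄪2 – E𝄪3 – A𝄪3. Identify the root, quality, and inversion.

A## minor, first inversion

Reducing to letter names: C##, E##, A##. These stack in thirds as A##–C##–E## — an A## minor triad.
With the third (C##) in the bass, the chord is in first inversion (figured bass 6).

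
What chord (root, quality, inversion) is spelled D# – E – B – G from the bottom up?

The pitch classes D#, E, B, G arrange in thirds as E–G–B–D#: an E minor-major seventh chord.
D# is the seventh of E minor-major seventh; seventh in the bass means third inversion (figured bass 4/2).

E minor-major seventh, third inversion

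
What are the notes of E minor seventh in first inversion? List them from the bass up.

Spelling E minor seventh: E–G–B–D. In first inversion the third is bass, giving G, B, D, E from the bottom.

G, B, D, E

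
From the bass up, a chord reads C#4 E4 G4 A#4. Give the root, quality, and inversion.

The pitch classes C#, E, G, A# arrange in thirds as A#–C#–E–G: an A# diminished seventh chord.
The lowest note is C#, the third of the chord, so this is first inversion (figured bass 6/5).

A# diminished seventh, first inversion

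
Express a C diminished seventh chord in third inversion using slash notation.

Third inversion of C diminished seventh has the seventh (Bbb) in the bass. As a slash chord: Cdim7/Bbb.

Cdim7/Bbb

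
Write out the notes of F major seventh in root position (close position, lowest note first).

Spelling F major seventh: F–A–C–E. In root position the root is bass, giving F, A, C, E from the bottom.

F, A, C, E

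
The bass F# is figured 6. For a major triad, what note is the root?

The figures 6 mean the third of the chord is in the bass. If F# is the third of a major triad, the root is D (chord tones D–F#–A).

D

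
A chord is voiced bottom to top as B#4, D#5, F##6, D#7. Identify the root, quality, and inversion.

The pitch classes B#, D#, F## arrange in thirds as B#–D#–F##: a B# minor triad.
The lowest note is B#, the root of the chord, so this is root position (figured bass 5/3).

B# minor, root position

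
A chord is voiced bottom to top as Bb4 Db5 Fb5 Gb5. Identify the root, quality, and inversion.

The pitch classes Bb, Db, Fb, Gb arrange in thirds as Gb–Bb–Db–Fb: a Gb dominant seventh chord.
Bb is the third of Gb dominant seventh; third in the bass means first inversion (figured bass 6/5).

Gb dominant seventh, first inversion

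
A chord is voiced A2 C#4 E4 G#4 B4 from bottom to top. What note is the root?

A

Reordering A, C#, E, G#, B into stacked thirds gives A–C#–E–G#–B; the bottom of that stack, A, is the root.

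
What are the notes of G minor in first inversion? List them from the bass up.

Bb, D, G

Spelling G minor: G–Bb–D. In first inversion the third is bass, giving Bb, D, G from the bottom.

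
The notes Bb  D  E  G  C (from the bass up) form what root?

C

Reordering Bb, D, E, G, C into stacked thirds gives C–E–G–Bb–D; the bottom of that stack, C, is the root.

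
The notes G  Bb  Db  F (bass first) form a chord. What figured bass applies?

The notes G, Bb, Db, F stack in thirds as G–Bb–Db–F — a G half-diminished seventh chord. The bass G is the root, so this is root position: figured 7.

7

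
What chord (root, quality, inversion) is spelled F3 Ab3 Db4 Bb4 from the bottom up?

Reducing to letter names: F, Ab, Db, Bb. These stack in thirds as Bb–Db–F–Ab — a Bb minor seventh chord.
With the fifth (F) in the bass, the chord is in second inversion (figured bass 4/3).

Bb minor seventh, second inversion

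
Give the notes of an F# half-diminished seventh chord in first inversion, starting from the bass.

A, C, E, F#

The chord tones are F#–A–C–E. With the third (A) lowest for first inversion: A, C, E, F#.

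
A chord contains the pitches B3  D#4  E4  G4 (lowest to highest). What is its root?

E

B, D#, E, G are the tones of an E minor-major seventh chord (E–G–B–D#), making E the root.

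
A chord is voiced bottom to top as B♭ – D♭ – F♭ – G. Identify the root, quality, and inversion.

The pitch classes Bb, Db, Fb, G arrange in thirds as G–Bb–Db–Fb: a G diminished seventh chord.
With the third (Bb) in the bass, the chord is in first inversion (figured bass 6/5).

G diminished seventh, first inversion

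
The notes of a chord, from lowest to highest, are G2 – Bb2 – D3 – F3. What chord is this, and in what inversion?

Reducing to letter names: G, Bb, D, F. These stack in thirds as G–Bb–D–F — a G minor seventh chord.
With the root (G) in the bass, the chord is in root position (figured bass 7).

G minor seventh, root position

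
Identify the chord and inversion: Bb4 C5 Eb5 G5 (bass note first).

C minor seventh, third inversion

The pitch classes Bb, C, Eb, G arrange in thirds as C–Eb–G–Bb: a C minor seventh chord.
With the seventh (Bb) in the bass, the chord is in third inversion (figured bass 4/2).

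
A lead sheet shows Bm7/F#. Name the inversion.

Bm7/F# means B minor seventh with F# in the bass. F# is the fifth of B minor seventh (B–D–F#–A), so this is second inversion.

second inversion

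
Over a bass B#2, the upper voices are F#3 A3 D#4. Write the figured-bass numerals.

The notes B#, F#, A, D# stack in thirds as B#–D#–F#–A — a B# diminished seventh chord. The bass B# is the root, so this is root position: figured 7.

7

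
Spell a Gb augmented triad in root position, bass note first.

Gb augmented is Gb–Bb–D. Root position puts the root (Gb) in the bass, with the remaining tones above: Gb, Bb, D.

Gb, Bb, D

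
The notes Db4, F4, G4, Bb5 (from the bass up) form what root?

The distinct letter names are Db, F, G, Bb. Arranged as a stack of thirds they read G–Bb–Db–F, so G is the root (a G half-diminished seventh chord).

G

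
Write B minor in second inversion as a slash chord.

Second inversion of B minor has the fifth (F#) in the bass. As a slash chord: Bm/F#.

Bm/F#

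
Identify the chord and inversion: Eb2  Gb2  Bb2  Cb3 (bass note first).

Reducing to letter names: Eb, Gb, Bb, Cb. These stack in thirds as Cb–Eb–Gb–Bb — a Cb major seventh chord.
Eb is the third of Cb major seventh; third in the bass means first inversion (figured bass 6/5).

Cb major seventh, first inversion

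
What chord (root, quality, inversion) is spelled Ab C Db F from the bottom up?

Reducing to letter names: Ab, C, Db, F. These stack in thirds as Db–F–Ab–C — a Db major seventh chord.
The lowest note is Ab, the fifth of the chord, so this is second inversion (figured bass 4/3).

Db major seventh, second inversion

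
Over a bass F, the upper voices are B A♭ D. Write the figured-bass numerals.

4/3

The notes F, B, Ab, D stack in thirds as B–D–F–Ab — a B diminished seventh chord. The bass F is the fifth, so this is second inversion: figured 4/3.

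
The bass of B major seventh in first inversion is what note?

D#

The third of B major seventh (B–D#–F#–A#) is D#; that is the bass in first inversion.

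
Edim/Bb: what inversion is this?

second inversion

Edim/Bb means E diminished with Bb in the bass. Bb is the fifth of E diminished (E–G–Bb), so this is second inversion.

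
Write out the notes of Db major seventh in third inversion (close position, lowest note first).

Db major seventh is Db–F–Ab–C. Third inversion puts the seventh (C) in the bass, with the remaining tones above: C, Db, F, Ab.

C, Db, F, Ab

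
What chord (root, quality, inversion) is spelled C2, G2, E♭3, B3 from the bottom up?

The distinct note names are C, G, Eb, B. Stacked in thirds they read C–Eb–G–B, which is a minor-major seventh chord on C.
C is the root of C minor-major seventh; root in the bass means root position (figured bass 7).

C minor-major seventh, root position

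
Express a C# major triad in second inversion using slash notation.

C#/G#

Second inversion of C# major has the fifth (G#) in the bass. As a slash chord: C#/G#.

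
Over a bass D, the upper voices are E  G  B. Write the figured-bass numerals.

The notes D, E, G, B stack in thirds as E–G–B–D — an E minor seventh chord. The bass D is the seventh, so this is third inversion: figured 4/2.

4/2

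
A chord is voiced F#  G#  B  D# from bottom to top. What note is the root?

The distinct letter names are F#, G#, B, D#. Arranged as a stack of thirds they read G#–B–D#–F#, so G# is the root (a G# minor seventh chord).

G#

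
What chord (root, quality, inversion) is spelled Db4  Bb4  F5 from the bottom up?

Bb minor, first inversion

The distinct note names are Db, Bb, F. Stacked in thirds they read Bb–Db–F, which is a minor triad on Bb.
The lowest note is Db, the third of the chord, so this is first inversion (figured bass 6).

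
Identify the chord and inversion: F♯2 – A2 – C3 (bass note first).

The pitch classes F#, A, C arrange in thirds as F#–A–C: an F# diminished triad.
F# is the root of F# diminished; root in the bass means root position (figured bass 5/3).

F# diminished, root position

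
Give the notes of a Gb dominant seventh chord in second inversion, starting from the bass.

Db, Fb, Gb, Bb

Gb dominant seventh is Gb–Bb–Db–Fb. Second inversion puts the fifth (Db) in the bass, with the remaining tones above: Db, Fb, Gb, Bb.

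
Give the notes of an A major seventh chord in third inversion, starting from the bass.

A major seventh is A–C#–E–G#. Third inversion puts the seventh (G#) in the bass, with the remaining tones above: G#, A, C#, E.

G#, A, C#, E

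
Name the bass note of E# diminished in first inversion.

G#

In first inversion the third is lowest. For E# diminished (E#–G#–B) that is G#.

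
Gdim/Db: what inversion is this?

second inversion

Gdim/Db means G diminished with Db in the bass. Db is the fifth of G diminished (G–Bb–Db), so this is second inversion.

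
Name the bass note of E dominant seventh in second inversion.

B

E dominant seventh is E–G#–B–D. Second inversion places the fifth in the bass: B.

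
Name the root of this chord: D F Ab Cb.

D

Reordering D, F, Ab, Cb into stacked thirds gives D–F–Ab–Cb; the bottom of that stack, D, is the root.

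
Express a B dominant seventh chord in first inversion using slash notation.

B7/D#

First inversion of B dominant seventh has the third (D#) in the bass. As a slash chord: B7/D#.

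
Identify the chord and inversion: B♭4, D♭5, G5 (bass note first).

G diminished, first inversion

Reducing to letter names: Bb, Db, G. These stack in thirds as G–Bb–Db — a G diminished triad.
The lowest note is Bb, the third of the chord, so this is first inversion (figured bass 6).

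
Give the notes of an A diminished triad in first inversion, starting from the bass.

A diminished is A–C–Eb. First inversion puts the third (C) in the bass, with the remaining tones above: C, Eb, A.

C, Eb, A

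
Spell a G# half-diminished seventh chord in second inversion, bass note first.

D, F#, G#, B

G# half-diminished seventh is G#–B–D–F#. Second inversion puts the fifth (D) in the bass, with the remaining tones above: D, F#, G#, B.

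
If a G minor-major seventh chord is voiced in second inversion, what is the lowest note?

D

The fifth of G minor-major seventh (G–Bb–D–F#) is D; that is the bass in second inversion.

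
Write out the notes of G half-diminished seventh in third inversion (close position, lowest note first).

G half-diminished seventh is G–Bb–Db–F. Third inversion puts the seventh (F) in the bass, with the remaining tones above: F, G, Bb, Db.

F, G, Bb, Db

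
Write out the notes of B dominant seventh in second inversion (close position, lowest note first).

F#, A, B, D#

The chord tones are B–D#–F#–A. With the fifth (F#) lowest for second inversion: F#, A, B, D#.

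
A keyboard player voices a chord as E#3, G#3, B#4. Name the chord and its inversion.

The pitch classes E#, G#, B# arrange in thirds as E#–G#–B#: an E# minor triad.
The lowest note is E#, the root of the chord, so this is root position (figured bass 5/3).

E# minor, root position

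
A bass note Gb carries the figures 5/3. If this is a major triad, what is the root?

The figures 5/3 mean the root of the chord is in the bass. If Gb is the root of a major triad, the root is Gb (chord tones Gb–Bb–Db).

Gb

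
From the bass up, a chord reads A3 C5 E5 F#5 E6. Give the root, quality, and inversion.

The distinct note names are A, C, E, F#. Stacked in thirds they read F#–A–C–E, which is a half-diminished seventh chord on F#.
With the third (A) in the bass, the chord is in first inversion (figured bass 6/5).

F# half-diminished seventh, first inversion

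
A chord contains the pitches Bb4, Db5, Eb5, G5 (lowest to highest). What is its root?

Bb, Db, Eb, G are the tones of an Eb dominant seventh chord (Eb–G–Bb–Db), making Eb the root.

Eb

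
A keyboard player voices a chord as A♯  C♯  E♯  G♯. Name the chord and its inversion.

A# minor seventh, root position

The pitch classes A#, C#, E#, G# arrange in thirds as A#–C#–E#–G#: an A# minor seventh chord.
With the root (A#) in the bass, the chord is in root position (figured bass 7).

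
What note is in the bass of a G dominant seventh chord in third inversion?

In third inversion the seventh is lowest. For G dominant seventh (G–B–D–F) that is F.

F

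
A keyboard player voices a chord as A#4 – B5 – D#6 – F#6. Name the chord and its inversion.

B major seventh, third inversion

Reducing to letter names: A#, B, D#, F#. These stack in thirds as B–D#–F#–A# — a B major seventh chord.
A# is the seventh of B major seventh; seventh in the bass means third inversion (figured bass 4/2).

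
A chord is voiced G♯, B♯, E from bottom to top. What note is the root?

Reordering G#, B#, E into stacked thirds gives E–G#–B#; the bottom of that stack, E, is the root.

E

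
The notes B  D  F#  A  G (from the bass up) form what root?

Reordering B, D, F#, A, G into stacked thirds gives G–B–D–F#–A; the bottom of that stack, G, is the root.

G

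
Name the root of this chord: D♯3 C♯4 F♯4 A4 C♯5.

The distinct letter names are D#, C#, F#, A. Arranged as a stack of thirds they read D#–F#–A–C#, so D# is the root (a D# half-diminished seventh chord).

D#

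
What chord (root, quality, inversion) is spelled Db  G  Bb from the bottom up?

G diminished, second inversion

The pitch classes Db, G, Bb arrange in thirds as G–Bb–Db: a G diminished triad.
Db is the fifth of G diminished; fifth in the bass means second inversion (figured bass 6/4).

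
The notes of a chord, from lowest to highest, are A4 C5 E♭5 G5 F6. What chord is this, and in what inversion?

F dominant ninth, first inversion

Reducing to letter names: A, C, Eb, G, F. These stack in thirds as F–A–C–Eb–G — an F dominant ninth chord.
A is the third of F dominant ninth; third in the bass means first inversion.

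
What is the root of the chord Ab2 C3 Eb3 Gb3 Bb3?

Reordering Ab, C, Eb, Gb, Bb into stacked thirds gives Ab–C–Eb–Gb–Bb; the bottom of that stack, Ab, is the root.

Ab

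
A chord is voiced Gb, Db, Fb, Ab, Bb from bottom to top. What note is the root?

Gb

Gb, Db, Fb, Ab, Bb are the tones of a Gb dominant ninth chord (Gb–Bb–Db–Fb–Ab), making Gb the root.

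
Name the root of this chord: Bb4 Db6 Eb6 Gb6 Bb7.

Eb

Reordering Bb, Db, Eb, Gb into stacked thirds gives Eb–Gb–Bb–Db; the bottom of that stack, Eb, is the root.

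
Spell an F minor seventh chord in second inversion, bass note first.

F minor seventh is F–Ab–C–Eb. Second inversion puts the fifth (C) in the bass, with the remaining tones above: C, Eb, F, Ab.

C, Eb, F, Ab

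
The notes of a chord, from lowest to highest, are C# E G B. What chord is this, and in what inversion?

C# half-diminished seventh, root position

The pitch classes C#, E, G, B arrange in thirds as C#–E–G–B: a C# half-diminished seventh chord.
C# is the root of C# half-diminished seventh; root in the bass means root position (figured bass 7).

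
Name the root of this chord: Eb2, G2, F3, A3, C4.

Eb, G, F, A, C are the tones of an F dominant ninth chord (F–A–C–Eb–G), making F the root.

F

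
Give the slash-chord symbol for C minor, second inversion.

Second inversion of C minor has the fifth (G) in the bass. As a slash chord: Cm/G.

Cm/G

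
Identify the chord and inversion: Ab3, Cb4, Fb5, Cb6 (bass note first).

Fb major, first inversion

The distinct note names are Ab, Cb, Fb. Stacked in thirds they read Fb–Ab–Cb, which is a major triad on Fb.
Ab is the third of Fb major; third in the bass means first inversion (figured bass 6).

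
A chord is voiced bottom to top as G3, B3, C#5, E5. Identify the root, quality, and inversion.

Reducing to letter names: G, B, C#, E. These stack in thirds as C#–E–G–B — a C# half-diminished seventh chord.
With the fifth (G) in the bass, the chord is in second inversion (figured bass 4/3).

C# half-diminished seventh, second inversion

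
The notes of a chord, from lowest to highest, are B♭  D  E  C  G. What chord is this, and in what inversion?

Reducing to letter names: Bb, D, E, C, G. These stack in thirds as C–E–G–Bb–D — a C dominant ninth chord.
The lowest note is Bb, the seventh of the chord, so this is third inversion.

C dominant ninth, third inversion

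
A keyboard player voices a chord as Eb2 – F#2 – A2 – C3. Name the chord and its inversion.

F# diminished seventh, third inversion

The pitch classes Eb, F#, A, C arrange in thirds as F#–A–C–Eb: an F# diminished seventh chord.
The lowest note is Eb, the seventh of the chord, so this is third inversion (figured bass 4/2).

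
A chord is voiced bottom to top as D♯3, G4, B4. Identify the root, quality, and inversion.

G augmented, second inversion

The distinct note names are D#, G, B. Stacked in thirds they read G–B–D#, which is an augmented triad on G.
With the fifth (D#) in the bass, the chord is in second inversion (figured bass 6/4).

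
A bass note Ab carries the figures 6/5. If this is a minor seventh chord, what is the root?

F

The figures 6/5 mean the third of the chord is in the bass. If Ab is the third of a minor seventh chord, the root is F (chord tones F–Ab–C–Eb).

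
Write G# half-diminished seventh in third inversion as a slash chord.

Third inversion of G# half-diminished seventh has the seventh (F#) in the bass. As a slash chord: G#ø7/F#.

G#ø7/F#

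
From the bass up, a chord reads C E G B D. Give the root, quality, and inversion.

C major ninth, root position

Reducing to letter names: C, E, G, B, D. These stack in thirds as C–E–G–B–D — a C major ninth chord.
C is the root of C major ninth; root in the bass means root position.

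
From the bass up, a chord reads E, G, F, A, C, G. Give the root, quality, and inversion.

The distinct note names are E, G, F, A, C. Stacked in thirds they read F–A–C–E–G, which is a major ninth chord on F.
E is the seventh of F major ninth; seventh in the bass means third inversion.

F major ninth, third inversion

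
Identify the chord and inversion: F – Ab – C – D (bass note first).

D half-diminished seventh, first inversion

Reducing to letter names: F, Ab, C, D. These stack in thirds as D–F–Ab–C — a D half-diminished seventh chord.
With the third (F) in the bass, the chord is in first inversion (figured bass 6/5).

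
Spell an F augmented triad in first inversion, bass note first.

A, C#, F

The chord tones are F–A–C#. With the third (A) lowest for first inversion: A, C#, F.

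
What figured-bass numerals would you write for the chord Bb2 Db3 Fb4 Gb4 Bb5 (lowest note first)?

The notes Bb, Db, Fb, Gb stack in thirds as Gb–Bb–Db–Fb — a Gb dominant seventh chord. The bass Bb is the third, so this is first inversion: figured 6/5.

6/5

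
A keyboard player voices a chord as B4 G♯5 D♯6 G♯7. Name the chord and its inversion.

G# minor, first inversion

The pitch classes B, G#, D# arrange in thirds as G#–B–D#: a G# minor triad.
B is the third of G# minor; third in the bass means first inversion (figured bass 6).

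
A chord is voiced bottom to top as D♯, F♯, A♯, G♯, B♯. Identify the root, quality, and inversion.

G# dominant ninth, second inversion

Reducing to letter names: D#, F#, A#, G#, B#. These stack in thirds as G#–B#–D#–F#–A# — a G# dominant ninth chord.
D# is the fifth of G# dominant ninth; fifth in the bass means second inversion.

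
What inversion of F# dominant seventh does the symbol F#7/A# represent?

F#7/A# means F# dominant seventh with A# in the bass. A# is the third of F# dominant seventh (F#–A#–C#–E), so this is first inversion.

first inversion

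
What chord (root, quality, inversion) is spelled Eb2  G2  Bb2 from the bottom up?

The distinct note names are Eb, G, Bb. Stacked in thirds they read Eb–G–Bb, which is a major triad on Eb.
Eb is the root of Eb major; root in the bass means root position (figured bass 5/3).

Eb major, root position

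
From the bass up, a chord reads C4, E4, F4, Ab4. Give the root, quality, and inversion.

Reducing to letter names: C, E, F, Ab. These stack in thirds as F–Ab–C–E — an F minor-major seventh chord.
The lowest note is C, the fifth of the chord, so this is second inversion (figured bass 4/3).

F minor-major seventh, second inversion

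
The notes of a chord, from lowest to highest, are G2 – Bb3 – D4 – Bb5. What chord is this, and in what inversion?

G minor, root position

The pitch classes G, Bb, D arrange in thirds as G–Bb–D: a G minor triad.
With the root (G) in the bass, the chord is in root position (figured bass 5/3).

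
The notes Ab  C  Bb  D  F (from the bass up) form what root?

Bb

Reordering Ab, C, Bb, D, F into stacked thirds gives Bb–D–F–Ab–C; the bottom of that stack, Bb, is the root.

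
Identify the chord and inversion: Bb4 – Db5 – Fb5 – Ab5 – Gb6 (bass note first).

Gb dominant ninth, first inversion

Reducing to letter names: Bb, Db, Fb, Ab, Gb. These stack in thirds as Gb–Bb–Db–Fb–Ab — a Gb dominant ninth chord.
The lowest note is Bb, the third of the chord, so this is first inversion.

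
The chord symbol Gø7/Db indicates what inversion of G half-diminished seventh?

second inversion

Gø7/Db means G half-diminished seventh with Db in the bass. Db is the fifth of G half-diminished seventh (G–Bb–Db–F), so this is second inversion.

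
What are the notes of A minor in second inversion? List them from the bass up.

E, A, C

Spelling A minor: A–C–E. In second inversion the fifth is bass, giving E, A, C from the bottom.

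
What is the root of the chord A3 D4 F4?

Reordering A, D, F into stacked thirds gives D–F–A; the bottom of that stack, D, is the root.

D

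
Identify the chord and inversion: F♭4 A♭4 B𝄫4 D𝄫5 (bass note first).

Bbb minor-major seventh, second inversion

The pitch classes Fb, Ab, Bbb, Dbb arrange in thirds as Bbb–Dbb–Fb–Ab: a Bbb minor-major seventh chord.
The lowest note is Fb, the fifth of the chord, so this is second inversion (figured bass 4/3).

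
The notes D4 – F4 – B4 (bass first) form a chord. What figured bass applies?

6

The notes D, F, B stack in thirds as B–D–F — a B diminished triad. The bass D is the third, so this is first inversion: figured 6.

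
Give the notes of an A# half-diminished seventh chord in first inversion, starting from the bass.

The chord tones are A#–C#–E–G#. With the third (C#) lowest for first inversion: C#, E, G#, A#.

C#, E, G#, A#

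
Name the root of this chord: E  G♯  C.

C

E, G#, C are the tones of a C augmented triad (C–E–G#), making C the root.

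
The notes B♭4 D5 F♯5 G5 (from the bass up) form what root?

G

Reordering Bb, D, F#, G into stacked thirds gives G–Bb–D–F#; the bottom of that stack, G, is the root.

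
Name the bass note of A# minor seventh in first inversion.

C#

A# minor seventh is A#–C#–E#–G#. First inversion places the third in the bass: C#.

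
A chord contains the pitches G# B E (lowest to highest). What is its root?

E

The distinct letter names are G#, B, E. Arranged as a stack of thirds they read E–G#–B, so E is the root (an E major triad).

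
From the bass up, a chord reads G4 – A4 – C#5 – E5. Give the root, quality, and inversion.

The distinct note names are G, A, C#, E. Stacked in thirds they read A–C#–E–G, which is a dominant seventh chord on A.
With the seventh (G) in the bass, the chord is in third inversion (figured bass 4/2).

A dominant seventh, third inversion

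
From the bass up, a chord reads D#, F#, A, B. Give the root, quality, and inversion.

B dominant seventh, first inversion

The distinct note names are D#, F#, A, B. Stacked in thirds they read B–D#–F#–A, which is a dominant seventh chord on B.
D# is the third of B dominant seventh; third in the bass means first inversion (figured bass 6/5).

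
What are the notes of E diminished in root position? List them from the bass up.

E diminished is E–G–Bb. Root position puts the root (E) in the bass, with the remaining tones above: E, G, Bb.

E, G, Bb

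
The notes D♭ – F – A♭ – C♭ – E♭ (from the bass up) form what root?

Db

The distinct letter names are Db, F, Ab, Cb, Eb. Arranged as a stack of thirds they read Db–F–Ab–Cb–Eb, so Db is the root (a Db dominant ninth chord).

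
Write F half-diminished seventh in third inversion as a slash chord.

Third inversion of F half-diminished seventh has the seventh (Eb) in the bass. As a slash chord: Fø7/Eb.

Fø7/Eb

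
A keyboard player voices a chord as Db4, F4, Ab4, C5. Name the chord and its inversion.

Db major seventh, root position

The pitch classes Db, F, Ab, C arrange in thirds as Db–F–Ab–C: a Db major seventh chord.
The lowest note is Db, the root of the chord, so this is root position (figured bass 7).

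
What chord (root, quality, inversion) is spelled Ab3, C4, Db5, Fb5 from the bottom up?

The pitch classes Ab, C, Db, Fb arrange in thirds as Db–Fb–Ab–C: a Db minor-major seventh chord.
The lowest note is Ab, the fifth of the chord, so this is second inversion (figured bass 4/3).

Db minor-major seventh, second inversion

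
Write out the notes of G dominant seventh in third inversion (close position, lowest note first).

Spelling G dominant seventh: G–B–D–F. In third inversion the seventh is bass, giving F, G, B, D from the bottom.

F, G, B, D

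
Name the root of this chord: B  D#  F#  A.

B, D#, F#, A are the tones of a B dominant seventh chord (B–D#–F#–A), making B the root.

B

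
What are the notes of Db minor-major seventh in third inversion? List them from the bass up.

C, Db, Fb, Ab

Db minor-major seventh is Db–Fb–Ab–C. Third inversion puts the seventh (C) in the bass, with the remaining tones above: C, Db, Fb, Ab.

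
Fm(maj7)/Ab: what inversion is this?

first inversion

Fm(maj7)/Ab means F minor-major seventh with Ab in the bass. Ab is the third of F minor-major seventh (F–Ab–C–E), so this is first inversion.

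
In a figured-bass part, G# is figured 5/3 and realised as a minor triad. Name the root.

G#

The figures 5/3 mean the root of the chord is in the bass. If G# is the root of a minor triad, the root is G# (chord tones G#–B–D#).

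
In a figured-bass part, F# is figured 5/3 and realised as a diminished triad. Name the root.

The figures 5/3 mean the root of the chord is in the bass. If F# is the root of a diminished triad, the root is F# (chord tones F#–A–C).

F#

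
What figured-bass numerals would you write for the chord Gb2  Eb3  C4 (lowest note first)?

The notes Gb, Eb, C stack in thirds as C–Eb–Gb — a C diminished triad. The bass Gb is the fifth, so this is second inversion: figured 6/4.

6/4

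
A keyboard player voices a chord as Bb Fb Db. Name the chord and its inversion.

The distinct note names are Bb, Fb, Db. Stacked in thirds they read Bb–Db–Fb, which is a diminished triad on Bb.
Bb is the root of Bb diminished; root in the bass means root position (figured bass 5/3).

Bb diminished, root position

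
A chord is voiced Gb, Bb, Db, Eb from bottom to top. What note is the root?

Reordering Gb, Bb, Db, Eb into stacked thirds gives Eb–Gb–Bb–Db; the bottom of that stack, Eb, is the root.

Eb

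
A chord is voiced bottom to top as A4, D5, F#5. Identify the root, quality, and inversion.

The distinct note names are A, D, F#. Stacked in thirds they read D–F#–A, which is a major triad on D.
The lowest note is A, the fifth of the chord, so this is second inversion (figured bass 6/4).

D major, second inversion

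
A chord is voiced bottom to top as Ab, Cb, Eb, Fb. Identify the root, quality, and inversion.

The distinct note names are Ab, Cb, Eb, Fb. Stacked in thirds they read Fb–Ab–Cb–Eb, which is a major seventh chord on Fb.
With the third (Ab) in the bass, the chord is in first inversion (figured bass 6/5).

Fb major seventh, first inversion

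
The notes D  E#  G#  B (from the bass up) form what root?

E#

The distinct letter names are D, E#, G#, B. Arranged as a stack of thirds they read E#–G#–B–D, so E# is the root (an E# diminished seventh chord).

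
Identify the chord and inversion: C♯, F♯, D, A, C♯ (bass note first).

Reducing to letter names: C#, F#, D, A. These stack in thirds as D–F#–A–C# — a D major seventh chord.
The lowest note is C#, the seventh of the chord, so this is third inversion (figured bass 4/2).

D major seventh, third inversion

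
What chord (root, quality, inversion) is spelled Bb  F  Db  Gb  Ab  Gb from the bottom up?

Reducing to letter names: Bb, F, Db, Gb, Ab. These stack in thirds as Gb–Bb–Db–F–Ab — a Gb major ninth chord.
With the third (Bb) in the bass, the chord is in first inversion.

Gb major ninth, first inversion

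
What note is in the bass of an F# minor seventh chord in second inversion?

C#

The fifth of F# minor seventh (F#–A–C#–E) is C#; that is the bass in second inversion.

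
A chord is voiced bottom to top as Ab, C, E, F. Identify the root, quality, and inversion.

Reducing to letter names: Ab, C, E, F. These stack in thirds as F–Ab–C–E — an F minor-major seventh chord.
The lowest note is Ab, the third of the chord, so this is first inversion (figured bass 6/5).

F minor-major seventh, first inversion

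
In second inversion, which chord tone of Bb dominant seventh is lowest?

Bb dominant seventh is Bb–D–F–Ab. Second inversion places the fifth in the bass: F.

F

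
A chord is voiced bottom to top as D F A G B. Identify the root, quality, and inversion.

Reducing to letter names: D, F, A, G, B. These stack in thirds as G–B–D–F–A — a G dominant ninth chord.
The lowest note is D, the fifth of the chord, so this is second inversion.

G dominant ninth, second inversion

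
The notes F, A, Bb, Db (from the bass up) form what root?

F, A, Bb, Db are the tones of a Bb minor-major seventh chord (Bb–Db–F–A), making Bb the root.

Bb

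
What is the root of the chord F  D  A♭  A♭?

The distinct letter names are F, D, Ab. Arranged as a stack of thirds they read D–F–Ab, so D is the root (a D diminished triad).

D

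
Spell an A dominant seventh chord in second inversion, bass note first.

A dominant seventh is A–C#–E–G. Second inversion puts the fifth (E) in the bass, with the remaining tones above: E, G, A, C#.

E, G, A, C#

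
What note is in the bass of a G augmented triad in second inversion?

G augmented is G–B–D#. Second inversion places the fifth in the bass: D#.

D#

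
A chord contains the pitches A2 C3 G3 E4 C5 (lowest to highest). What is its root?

A, C, G, E are the tones of an A minor seventh chord (A–C–E–G), making A the root.

A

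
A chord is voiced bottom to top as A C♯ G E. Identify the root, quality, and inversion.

The pitch classes A, C#, G, E arrange in thirds as A–C#–E–G: an A dominant seventh chord.
A is the root of A dominant seventh; root in the bass means root position (figured bass 7).

A dominant seventh, root position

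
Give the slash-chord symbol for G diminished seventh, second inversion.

Gdim7/Db

Second inversion of G diminished seventh has the fifth (Db) in the bass. As a slash chord: Gdim7/Db.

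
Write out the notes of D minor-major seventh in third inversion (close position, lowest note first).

D minor-major seventh is D–F–A–C#. Third inversion puts the seventh (C#) in the bass, with the remaining tones above: C#, D, F, A.

C#, D, F, A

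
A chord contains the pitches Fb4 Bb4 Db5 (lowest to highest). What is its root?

Fb, Bb, Db are the tones of a Bb diminished triad (Bb–Db–Fb), making Bb the root.

Bb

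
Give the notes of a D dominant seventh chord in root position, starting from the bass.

D, F#, A, C

D dominant seventh is D–F#–A–C. Root position puts the root (D) in the bass, with the remaining tones above: D, F#, A, C.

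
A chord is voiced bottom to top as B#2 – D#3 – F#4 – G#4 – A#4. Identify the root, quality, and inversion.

G# dominant ninth, first inversion

Reducing to letter names: B#, D#, F#, G#, A#. These stack in thirds as G#–B#–D#–F#–A# — a G# dominant ninth chord.
The lowest note is B#, the third of the chord, so this is first inversion.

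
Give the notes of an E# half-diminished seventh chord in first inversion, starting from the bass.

G#, B, D#, E#

The chord tones are E#–G#–B–D#. With the third (G#) lowest for first inversion: G#, B, D#, E#.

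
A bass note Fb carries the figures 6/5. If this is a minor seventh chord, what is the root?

Db

The figures 6/5 mean the third of the chord is in the bass. If Fb is the third of a minor seventh chord, the root is Db (chord tones Db–Fb–Ab–Cb).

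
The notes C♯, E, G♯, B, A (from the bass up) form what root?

A

Reordering C#, E, G#, B, A into stacked thirds gives A–C#–E–G#–B; the bottom of that stack, A, is the root.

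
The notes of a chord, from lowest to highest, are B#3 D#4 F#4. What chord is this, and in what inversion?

B# diminished, root position

The pitch classes B#, D#, F# arrange in thirds as B#–D#–F#: a B# diminished triad.
B# is the root of B# diminished; root in the bass means root position (figured bass 5/3).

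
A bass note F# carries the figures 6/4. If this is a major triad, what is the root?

The figures 6/4 mean the fifth of the chord is in the bass. If F# is the fifth of a major triad, the root is B (chord tones B–D#–F#).

B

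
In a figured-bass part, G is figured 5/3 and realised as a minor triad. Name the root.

G

The figures 5/3 mean the root of the chord is in the bass. If G is the root of a minor triad, the root is G (chord tones G–Bb–D).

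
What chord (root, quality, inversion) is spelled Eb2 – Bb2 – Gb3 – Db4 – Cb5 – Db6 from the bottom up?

Cb major ninth, first inversion

The pitch classes Eb, Bb, Gb, Db, Cb arrange in thirds as Cb–Eb–Gb–Bb–Db: a Cb major ninth chord.
The lowest note is Eb, the third of the chord, so this is first inversion.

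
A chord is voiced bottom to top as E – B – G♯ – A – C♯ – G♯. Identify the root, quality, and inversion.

The distinct note names are E, B, G#, A, C#. Stacked in thirds they read A–C#–E–G#–B, which is a major ninth chord on A.
E is the fifth of A major ninth; fifth in the bass means second inversion.

A major ninth, second inversion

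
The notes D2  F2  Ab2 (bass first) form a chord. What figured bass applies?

The notes D, F, Ab stack in thirds as D–F–Ab — a D diminished triad. The bass D is the root, so this is root position: figured 5/3.

5/3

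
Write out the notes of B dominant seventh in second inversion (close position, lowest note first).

B dominant seventh is B–D#–F#–A. Second inversion puts the fifth (F#) in the bass, with the remaining tones above: F#, A, B, D#.

F#, A, B, D#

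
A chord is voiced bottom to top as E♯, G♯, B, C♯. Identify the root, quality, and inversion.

The pitch classes E#, G#, B, C# arrange in thirds as C#–E#–G#–B: a C# dominant seventh chord.
E# is the third of C# dominant seventh; third in the bass means first inversion (figured bass 6/5).

C# dominant seventh, first inversion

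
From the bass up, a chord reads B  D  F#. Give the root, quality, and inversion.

Reducing to letter names: B, D, F#. These stack in thirds as B–D–F# — a B minor triad.
B is the root of B minor; root in the bass means root position (figured bass 5/3).

B minor, root position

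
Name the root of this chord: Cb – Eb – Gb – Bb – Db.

Reordering Cb, Eb, Gb, Bb, Db into stacked thirds gives Cb–Eb–Gb–Bb–Db; the bottom of that stack, Cb, is the root.

Cb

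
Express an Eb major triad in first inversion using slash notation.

EbM/G

First inversion of Eb major has the third (G) in the bass. As a slash chord: EbM/G.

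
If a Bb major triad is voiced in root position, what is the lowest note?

Bb major is Bb–D–F. Root position places the root in the bass: Bb.

Bb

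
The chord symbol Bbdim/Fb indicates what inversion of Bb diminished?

second inversion

Bbdim/Fb means Bb diminished with Fb in the bass. Fb is the fifth of Bb diminished (Bb–Db–Fb), so this is second inversion.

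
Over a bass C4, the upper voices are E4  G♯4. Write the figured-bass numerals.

The notes C, E, G# stack in thirds as C–E–G# — a C augmented triad. The bass C is the root, so this is root position: figured 5/3.

5/3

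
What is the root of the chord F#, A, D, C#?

The distinct letter names are F#, A, D, C#. Arranged as a stack of thirds they read D–F#–A–C#, so D is the root (a D major seventh chord).

D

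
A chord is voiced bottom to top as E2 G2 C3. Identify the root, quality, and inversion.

C major, first inversion

The pitch classes E, G, C arrange in thirds as C–E–G: a C major triad.
With the third (E) in the bass, the chord is in first inversion (figured bass 6).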